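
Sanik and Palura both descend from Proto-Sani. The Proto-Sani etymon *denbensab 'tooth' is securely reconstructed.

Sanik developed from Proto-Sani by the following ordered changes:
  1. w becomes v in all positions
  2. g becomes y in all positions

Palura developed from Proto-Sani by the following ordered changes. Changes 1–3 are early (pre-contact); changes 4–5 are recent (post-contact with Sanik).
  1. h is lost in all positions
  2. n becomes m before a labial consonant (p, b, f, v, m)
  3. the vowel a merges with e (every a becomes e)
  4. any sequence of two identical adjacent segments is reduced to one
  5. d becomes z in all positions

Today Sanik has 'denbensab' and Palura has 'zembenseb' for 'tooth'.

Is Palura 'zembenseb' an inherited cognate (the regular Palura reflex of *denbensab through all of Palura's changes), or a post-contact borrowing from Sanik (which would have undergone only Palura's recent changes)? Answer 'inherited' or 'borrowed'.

If inherited, *denbensab would pass through all of Palura's changes:
Palura: start from *denbensab.
  rule 1: no change — denbensab
  rule 2 (nasal place assimilation): denbensab → dembensab
  rule 3 (vowel merger): dembensab → dembenseb
  rule 4: no change — dembenseb
  rule 5 (unconditioned shift): dembenseb → zembenseb
  ⇒ Palura zembenseb
If borrowed from Sanik 'denbensab' after the early changes, it would undergo only the recent ones:
  rule 4 (degemination): no change (denbensab)
  rule 5 (unconditioned shift): denbensab → zenbensab
  ⇒ as a loan: zenbensab
Palura 'zembenseb' matches the inherited outcome exactly, so it is an inherited cognate, not a loan.

inherited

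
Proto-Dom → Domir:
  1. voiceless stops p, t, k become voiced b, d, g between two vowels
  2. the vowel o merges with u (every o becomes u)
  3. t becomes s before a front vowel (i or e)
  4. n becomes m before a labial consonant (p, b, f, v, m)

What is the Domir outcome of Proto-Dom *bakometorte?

Domir: *bakometorte > bagomedorte > bagumedurte > bagumedurse  (by intervocalic voicing, vowel merger, palatalisation)

bagumedurse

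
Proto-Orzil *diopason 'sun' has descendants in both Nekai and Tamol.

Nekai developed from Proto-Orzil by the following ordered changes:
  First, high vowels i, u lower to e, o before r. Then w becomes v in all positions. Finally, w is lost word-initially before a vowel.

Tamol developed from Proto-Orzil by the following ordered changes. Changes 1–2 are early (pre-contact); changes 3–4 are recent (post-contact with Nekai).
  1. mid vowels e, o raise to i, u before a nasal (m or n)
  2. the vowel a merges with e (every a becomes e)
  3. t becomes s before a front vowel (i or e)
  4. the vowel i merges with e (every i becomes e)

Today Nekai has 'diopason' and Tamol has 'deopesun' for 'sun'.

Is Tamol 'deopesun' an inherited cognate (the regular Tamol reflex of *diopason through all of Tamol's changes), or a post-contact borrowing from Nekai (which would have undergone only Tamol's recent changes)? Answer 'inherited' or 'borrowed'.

inherited

If inherited, *diopason would pass through all of Tamol's changes:
Tamol: *diopason
  diopason → diopasun   [pre-nasal raising]
  diopasun → diopesun   [vowel merger]
  diopesun (rule 3 does not apply)
  diopesun → deopesun   [vowel merger]
  giving Tamol deopesun.
If borrowed from Nekai 'diopason' after the early changes, it would undergo only the recent ones:
  rule 3 (palatalisation): no change (diopason)
  rule 4 (vowel merger): diopason → deopason
  ⇒ as a loan: deopason
Tamol 'deopesun' matches the inherited outcome exactly, so it is an inherited cognate, not a loan.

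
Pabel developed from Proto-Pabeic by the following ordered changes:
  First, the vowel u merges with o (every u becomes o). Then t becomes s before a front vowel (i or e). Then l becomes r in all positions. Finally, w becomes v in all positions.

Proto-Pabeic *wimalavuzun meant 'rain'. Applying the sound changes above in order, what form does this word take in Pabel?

Pabel: *wimalavuzun > wimalavozon > wimaravozon > vimaravozon  (by vowel merger, unconditioned shift, unconditioned shift)

vimaravozon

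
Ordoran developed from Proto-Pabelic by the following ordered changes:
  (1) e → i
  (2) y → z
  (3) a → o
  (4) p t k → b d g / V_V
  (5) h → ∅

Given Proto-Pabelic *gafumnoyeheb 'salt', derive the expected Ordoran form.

gofumnoziib

Ordoran: *gafumnoyeheb
  gafumnoyeheb → gafumnoyihib   [vowel merger]
  gafumnoyihib → gafumnozihib   [unconditioned shift]
  gafumnozihib → gofumnozihib   [vowel merger]
  gofumnozihib (rule 4 does not apply)
  gofumnozihib → gofumnoziib   [h-loss]
  giving Ordoran gofumnoziib.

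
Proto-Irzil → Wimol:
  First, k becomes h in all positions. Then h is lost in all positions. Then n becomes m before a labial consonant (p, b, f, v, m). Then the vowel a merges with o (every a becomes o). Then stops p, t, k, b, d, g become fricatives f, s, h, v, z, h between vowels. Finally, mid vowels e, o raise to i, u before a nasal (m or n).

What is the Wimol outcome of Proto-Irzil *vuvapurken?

vuvofurin

Wimol: start from *vuvapurken.
  rule 1 (unconditioned shift): vuvapurken → vuvapurhen
  rule 2 (h-loss): vuvapurhen → vuvapuren
  rule 3: no change — vuvapuren
  rule 4 (vowel merger): vuvapuren → vuvopuren
  rule 5 (intervocalic lenition): vuvopuren → vuvofuren
  rule 6 (pre-nasal raising): vuvofuren → vuvofurin
  ⇒ Wimol vuvofurin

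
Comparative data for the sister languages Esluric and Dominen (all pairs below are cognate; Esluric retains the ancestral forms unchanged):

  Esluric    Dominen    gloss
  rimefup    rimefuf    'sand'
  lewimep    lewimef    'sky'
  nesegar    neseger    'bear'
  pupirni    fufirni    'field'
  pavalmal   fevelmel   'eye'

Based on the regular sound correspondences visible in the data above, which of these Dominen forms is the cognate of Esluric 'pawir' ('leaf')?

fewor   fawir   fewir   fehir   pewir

pavalmal ~ fevelmel — Esluric p corresponds to Dominen f word-initially before a back vowel.
pavalmal ~ fevelmel — Esluric a corresponds to Dominen e after a consonant, before a consonant other than r, m, n, p, b, f, v.
Applying these to Esluric 'pawir':
  pawir → fawir   (p→f word-initially before a back vowel)
  fawir → fewir   (a→e after a consonant, before a consonant other than r, m, n, p, b, f, v)
So the Dominen cognate is 'fewir'.

fewir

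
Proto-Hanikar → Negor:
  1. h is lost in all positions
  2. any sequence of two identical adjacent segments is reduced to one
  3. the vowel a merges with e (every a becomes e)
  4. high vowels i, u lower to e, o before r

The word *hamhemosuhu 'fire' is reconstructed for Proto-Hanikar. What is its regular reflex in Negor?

ememosu

Negor: start from *hamhemosuhu.
  rule 1 (h-loss): hamhemosuhu → amemosuu
  rule 2 (degemination): amemosuu → amemosu
  rule 3 (vowel merger): amemosu → ememosu
  rule 4: no change — ememosu
  ⇒ Negor ememosu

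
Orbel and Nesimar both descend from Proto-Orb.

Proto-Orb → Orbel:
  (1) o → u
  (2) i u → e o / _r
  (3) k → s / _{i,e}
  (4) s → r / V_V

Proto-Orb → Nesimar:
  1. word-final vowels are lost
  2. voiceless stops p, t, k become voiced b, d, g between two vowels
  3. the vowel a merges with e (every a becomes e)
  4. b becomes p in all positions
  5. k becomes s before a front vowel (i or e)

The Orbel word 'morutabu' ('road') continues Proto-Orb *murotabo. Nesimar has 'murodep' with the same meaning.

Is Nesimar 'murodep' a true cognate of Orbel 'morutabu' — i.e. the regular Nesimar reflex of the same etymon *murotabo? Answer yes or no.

yes

Derive the expected Nesimar reflex of *murotabo:
Nesimar: *murotabo
  murotabo → murotab   [apocope]
  murotab → murodab   [intervocalic voicing]
  murodab → murodeb   [vowel merger]
  murodeb → murodep   [unconditioned shift]
  murodep (rule 5 does not apply)
  giving Nesimar murodep.
Nesimar 'murodep' matches the regular reflex exactly, so the pair is cognate.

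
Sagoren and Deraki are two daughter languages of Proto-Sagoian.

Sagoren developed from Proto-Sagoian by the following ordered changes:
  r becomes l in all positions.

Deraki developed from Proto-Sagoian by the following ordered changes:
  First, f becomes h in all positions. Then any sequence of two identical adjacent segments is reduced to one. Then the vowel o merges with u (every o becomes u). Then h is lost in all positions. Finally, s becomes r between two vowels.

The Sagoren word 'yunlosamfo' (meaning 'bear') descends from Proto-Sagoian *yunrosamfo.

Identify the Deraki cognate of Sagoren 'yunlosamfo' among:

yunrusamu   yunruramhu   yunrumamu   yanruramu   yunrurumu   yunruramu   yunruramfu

yunruramu

Deraki: *yunrosamfo > yunrosamho > yunrusamhu > yunrusamu > yunruramu  (by unconditioned shift, vowel merger, h-loss, rhotacism)
Among the options, 'yunruramu' alone shows every Deraki change applied in order.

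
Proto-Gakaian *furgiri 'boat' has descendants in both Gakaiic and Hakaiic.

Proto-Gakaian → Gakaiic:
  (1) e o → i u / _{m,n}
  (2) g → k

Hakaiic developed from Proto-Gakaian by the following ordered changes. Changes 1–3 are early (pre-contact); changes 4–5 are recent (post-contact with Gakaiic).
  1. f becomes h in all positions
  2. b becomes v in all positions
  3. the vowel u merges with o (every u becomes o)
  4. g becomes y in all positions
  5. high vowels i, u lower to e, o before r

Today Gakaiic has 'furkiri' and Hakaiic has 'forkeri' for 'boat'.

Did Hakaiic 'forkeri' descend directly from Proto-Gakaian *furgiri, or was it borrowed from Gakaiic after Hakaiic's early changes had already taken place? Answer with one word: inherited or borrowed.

If inherited, *furgiri would pass through all of Hakaiic's changes:
Hakaiic: *furgiri > hurgiri > horgiri > horyiri > horyeri  (by unconditioned shift, vowel merger, unconditioned shift, pre-rhotic lowering)
If borrowed from Gakaiic 'furkiri' after the early changes, it would undergo only the recent ones:
  rule 4 (unconditioned shift): no change (furkiri)
  rule 5 (pre-rhotic lowering): furkiri → forkeri
  ⇒ as a loan: forkeri
Hakaiic 'forkeri' matches the loan outcome 'forkeri', not the inherited 'horyeri' — it skipped the early Hakaiic changes, so it was borrowed from Gakaiic.

borrowed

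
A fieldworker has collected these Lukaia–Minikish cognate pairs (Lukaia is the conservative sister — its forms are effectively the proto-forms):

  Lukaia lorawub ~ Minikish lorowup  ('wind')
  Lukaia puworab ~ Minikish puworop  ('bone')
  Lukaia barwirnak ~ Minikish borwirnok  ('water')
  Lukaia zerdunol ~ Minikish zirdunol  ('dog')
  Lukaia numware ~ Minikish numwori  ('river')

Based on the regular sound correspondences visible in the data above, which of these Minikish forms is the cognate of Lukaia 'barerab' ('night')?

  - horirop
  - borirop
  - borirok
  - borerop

barwirnak ~ borwirnok, numware ~ numwori — Lukaia a corresponds to Minikish o after a consonant, before r.
zerdunol ~ zirdunol — Lukaia e corresponds to Minikish i after a consonant, before r.
puworab ~ puworop — Lukaia a corresponds to Minikish o after a consonant, before a labial obstruent.
lorawub ~ lorowup, puworab ~ puworop — Lukaia b corresponds to Minikish p word-finally.
Applying these to Lukaia 'barerab':
  barerab → borerab   (a→o after a consonant, before r)
  borerab → borirab   (e→i after a consonant, before r)
  borirab → borirob   (a→o after a consonant, before a labial obstruent)
  borirob → borirop   (b→p word-finally)
So the Minikish cognate is 'borirop'.

borirop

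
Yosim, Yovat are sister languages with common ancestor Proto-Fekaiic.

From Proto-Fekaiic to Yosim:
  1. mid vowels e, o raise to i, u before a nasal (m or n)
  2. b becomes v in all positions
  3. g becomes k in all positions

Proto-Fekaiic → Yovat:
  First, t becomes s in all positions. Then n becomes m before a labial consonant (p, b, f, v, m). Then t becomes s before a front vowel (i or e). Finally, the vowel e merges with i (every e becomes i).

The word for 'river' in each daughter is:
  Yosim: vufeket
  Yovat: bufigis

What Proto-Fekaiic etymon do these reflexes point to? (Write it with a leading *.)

*bufeget

Position 1: Yosim has v, Yovat has b. Yovat preserves b here (none of its changes turn any other segment into b), so the proto-segment is *b.
Position 7: Yosim has t, Yovat has s. Yosim preserves t here (none of its changes turn any other segment into t), so the proto-segment is *t.
Position 5: Yosim has k, Yovat has g. Yovat preserves g here (none of its changes turn any other segment into g), so the proto-segment is *g.
Verify the candidate proto-form against each daughter:
Yosim: start from *bufeget.
  rule 1: no change — bufeget
  rule 2 (unconditioned shift): bufeget → vufeget
  rule 3 (unconditioned shift): vufeget → vufeket
  ⇒ Yosim vufeket
Yovat: start from *bufeget.
  rule 1 (unconditioned shift): bufeget → bufeges
  rule 2: no change — bufeges
  rule 3: no change — bufeges
  rule 4 (vowel merger): bufeges → bufigis
  ⇒ Yovat bufigis
Only *bufeget yields all of Yosim vufeket, Yovat bufigis.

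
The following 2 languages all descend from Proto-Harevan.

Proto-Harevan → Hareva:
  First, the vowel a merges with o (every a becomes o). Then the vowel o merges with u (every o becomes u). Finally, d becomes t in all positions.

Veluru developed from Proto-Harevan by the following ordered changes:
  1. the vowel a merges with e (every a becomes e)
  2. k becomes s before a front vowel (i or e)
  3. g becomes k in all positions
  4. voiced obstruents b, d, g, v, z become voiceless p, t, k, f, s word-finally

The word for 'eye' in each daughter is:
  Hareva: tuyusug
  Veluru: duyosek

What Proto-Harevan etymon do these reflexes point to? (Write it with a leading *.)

*duyosag

Position 1: Hareva has t, Veluru has d. Veluru preserves d here (none of its changes turn any other segment into d), so the proto-segment is *d.
Position 4: Hareva has u, Veluru has o. Veluru preserves o here (none of its changes turn any other segment into o), so the proto-segment is *o.
Position 7: Hareva has g, Veluru has k. Hareva preserves g here (none of its changes turn any other segment into g), so the proto-segment is *g.
Verify the candidate proto-form against each daughter:
Hareva: start from *duyosag.
  rule 1 (vowel merger): duyosag → duyosog
  rule 2 (vowel merger): duyosog → duyusug
  rule 3 (unconditioned shift): duyusug → tuyusug
  ⇒ Hareva tuyusug
Veluru: *duyosag
  duyosag → duyoseg   [vowel merger]
  duyoseg (rule 2 does not apply)
  duyoseg → duyosek   [unconditioned shift]
  duyosek (rule 4 does not apply)
  giving Veluru duyosek.
*duyosag is the unique common source.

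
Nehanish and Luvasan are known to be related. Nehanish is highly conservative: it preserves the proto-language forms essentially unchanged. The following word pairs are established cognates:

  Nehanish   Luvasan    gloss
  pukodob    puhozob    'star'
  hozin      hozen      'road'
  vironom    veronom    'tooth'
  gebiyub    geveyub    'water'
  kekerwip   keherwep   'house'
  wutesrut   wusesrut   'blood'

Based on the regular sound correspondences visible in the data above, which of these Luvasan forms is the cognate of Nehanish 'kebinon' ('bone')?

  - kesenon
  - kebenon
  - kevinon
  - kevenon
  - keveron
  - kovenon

gebiyub ~ geveyub — Nehanish b corresponds to Luvasan v between vowels (before a front vowel).
hozin ~ hozen — Nehanish i corresponds to Luvasan e after a consonant, before a nasal.
Applying these to Nehanish 'kebinon':
  kebinon → kevinon   (b→v between vowels (before a front vowel))
  kevinon → kevenon   (i→e after a consonant, before a nasal)
So the Luvasan cognate is 'kevenon'.

kevenon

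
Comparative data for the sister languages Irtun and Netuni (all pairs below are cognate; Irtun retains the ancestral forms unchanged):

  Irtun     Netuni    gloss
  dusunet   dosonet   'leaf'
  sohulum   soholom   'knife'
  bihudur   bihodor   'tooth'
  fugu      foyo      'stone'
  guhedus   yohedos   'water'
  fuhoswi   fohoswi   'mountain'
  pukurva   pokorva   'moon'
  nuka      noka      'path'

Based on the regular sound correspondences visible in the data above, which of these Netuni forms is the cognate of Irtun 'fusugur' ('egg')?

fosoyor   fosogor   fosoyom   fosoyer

fosoyor

dusunet ~ dosonet, sohulum ~ soholom — Irtun u corresponds to Netuni o after a consonant, before a consonant other than r, m, n, p, b, f, v.
fugu ~ foyo — Irtun g corresponds to Netuni y between vowels (before a back vowel).
bihudur ~ bihodor, pukurva ~ pokorva — Irtun u corresponds to Netuni o after a consonant, before r.
Applying these to Irtun 'fusugur':
  fusugur → fosugur   (u→o after a consonant, before a consonant other than r, m, n, p, b, f, v)
  fosugur → fosogur   (u→o after a consonant, before a consonant other than r, m, n, p, b, f, v)
  fosogur → fosoyur   (g→y between vowels (before a back vowel))
  fosoyur → fosoyor   (u→o after a consonant, before r)
So the Netuni cognate is 'fosoyor'.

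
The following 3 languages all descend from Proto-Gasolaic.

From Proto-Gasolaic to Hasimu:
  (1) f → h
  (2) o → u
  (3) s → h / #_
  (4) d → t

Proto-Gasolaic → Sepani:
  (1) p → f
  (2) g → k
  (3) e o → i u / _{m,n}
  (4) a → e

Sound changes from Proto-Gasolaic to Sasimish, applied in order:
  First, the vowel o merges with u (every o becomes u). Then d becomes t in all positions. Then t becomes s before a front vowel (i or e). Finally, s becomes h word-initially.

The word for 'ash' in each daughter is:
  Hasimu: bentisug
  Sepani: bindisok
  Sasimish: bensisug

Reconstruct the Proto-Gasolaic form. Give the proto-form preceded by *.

Position 8: Hasimu has g, Sepani has k, Sasimish has g. Hasimu preserves g here (none of its changes turn any other segment into g), so the proto-segment is *g.
Position 2: Hasimu has e, Sepani has i, Sasimish has e. Hasimu preserves e here (none of its changes turn any other segment into e), so the proto-segment is *e.
This points to *bendisog. Verify forward in each daughter:
Hasimu: *bendisog
  bendisog (rule 1 does not apply)
  bendisog → bendisug   [vowel merger]
  bendisug (rule 3 does not apply)
  bendisug → bentisug   [unconditioned shift]
  giving Hasimu bentisug.
Sepani: *bendisog
  bendisog (rule 1 does not apply)
  bendisog → bendisok   [unconditioned shift]
  bendisok → bindisok   [pre-nasal raising]
  bindisok (rule 4 does not apply)
  giving Sepani bindisok.
Sasimish: *bendisog > bendisug > bentisug > bensisug  (by vowel merger, unconditioned shift, palatalisation)
*bendisog is the unique common source.

*bendisog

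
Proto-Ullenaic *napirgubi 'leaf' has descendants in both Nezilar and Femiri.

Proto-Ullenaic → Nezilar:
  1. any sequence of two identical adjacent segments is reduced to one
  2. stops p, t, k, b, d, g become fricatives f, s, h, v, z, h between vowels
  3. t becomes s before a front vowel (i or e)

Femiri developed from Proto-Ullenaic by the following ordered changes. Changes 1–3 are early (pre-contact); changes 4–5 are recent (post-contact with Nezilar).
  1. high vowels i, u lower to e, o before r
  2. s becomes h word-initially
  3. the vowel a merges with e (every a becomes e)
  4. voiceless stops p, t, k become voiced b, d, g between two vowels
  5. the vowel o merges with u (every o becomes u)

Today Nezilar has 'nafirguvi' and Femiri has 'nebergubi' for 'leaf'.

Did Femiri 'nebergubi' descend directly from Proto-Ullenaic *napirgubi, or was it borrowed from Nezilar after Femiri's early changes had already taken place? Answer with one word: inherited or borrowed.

If inherited, *napirgubi would pass through all of Femiri's changes:
Femiri: start from *napirgubi.
  rule 1 (pre-rhotic lowering): napirgubi → napergubi
  rule 2: no change — napergubi
  rule 3 (vowel merger): napergubi → nepergubi
  rule 4 (intervocalic voicing): nepergubi → nebergubi
  rule 5: no change — nebergubi
  ⇒ Femiri nebergubi
If borrowed from Nezilar 'nafirguvi' after the early changes, it would undergo only the recent ones:
  rule 4 (intervocalic voicing): no change (nafirguvi)
  rule 5 (vowel merger): no change (nafirguvi)
  ⇒ as a loan: nafirguvi
Femiri 'nebergubi' matches the inherited outcome exactly, so it is an inherited cognate, not a loan.

inherited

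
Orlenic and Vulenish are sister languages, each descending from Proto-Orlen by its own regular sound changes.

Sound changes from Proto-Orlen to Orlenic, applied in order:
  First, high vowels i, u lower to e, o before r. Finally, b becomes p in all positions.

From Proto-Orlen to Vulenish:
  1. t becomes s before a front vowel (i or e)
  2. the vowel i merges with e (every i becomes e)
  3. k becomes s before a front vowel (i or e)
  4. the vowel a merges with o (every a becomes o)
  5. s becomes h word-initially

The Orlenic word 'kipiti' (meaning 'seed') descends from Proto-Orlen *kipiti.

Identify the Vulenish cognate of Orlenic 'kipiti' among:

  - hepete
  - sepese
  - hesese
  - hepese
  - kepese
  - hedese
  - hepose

Vulenish: start from *kipiti.
  rule 1 (palatalisation): kipiti → kipisi
  rule 2 (vowel merger): kipisi → kepese
  rule 3 (palatalisation): kepese → sepese
  rule 4: no change — sepese
  rule 5 (debuccalisation): sepese → hepese
  ⇒ Vulenish hepese
The other candidates each miss or misapply at least one Vulenish change.

hepese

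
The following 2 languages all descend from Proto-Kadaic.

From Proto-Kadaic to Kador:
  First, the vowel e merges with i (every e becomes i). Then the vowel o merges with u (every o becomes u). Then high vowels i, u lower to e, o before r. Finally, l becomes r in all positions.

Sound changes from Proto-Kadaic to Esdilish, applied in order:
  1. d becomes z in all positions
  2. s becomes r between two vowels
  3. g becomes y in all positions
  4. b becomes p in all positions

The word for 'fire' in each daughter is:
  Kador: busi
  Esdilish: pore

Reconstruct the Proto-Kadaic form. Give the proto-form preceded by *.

*bose

Position 2: Kador has u, Esdilish has o. Esdilish preserves o here (none of its changes turn any other segment into o), so the proto-segment is *o.
Position 4: Kador has i, Esdilish has e. Esdilish preserves e here (none of its changes turn any other segment into e), so the proto-segment is *e.
Position 1: Kador has b, Esdilish has p. Kador preserves b here (none of its changes turn any other segment into b), so the proto-segment is *b.
This points to *bose. Verify forward in each daughter:
Kador: *bose > bosi > busi  (by vowel merger, vowel merger)
Esdilish: *bose
  bose (rule 1 does not apply)
  bose → bore   [rhotacism]
  bore (rule 3 does not apply)
  bore → pore   [unconditioned shift]
  giving Esdilish pore.
Only *bose yields all of Kador busi, Esdilish pore.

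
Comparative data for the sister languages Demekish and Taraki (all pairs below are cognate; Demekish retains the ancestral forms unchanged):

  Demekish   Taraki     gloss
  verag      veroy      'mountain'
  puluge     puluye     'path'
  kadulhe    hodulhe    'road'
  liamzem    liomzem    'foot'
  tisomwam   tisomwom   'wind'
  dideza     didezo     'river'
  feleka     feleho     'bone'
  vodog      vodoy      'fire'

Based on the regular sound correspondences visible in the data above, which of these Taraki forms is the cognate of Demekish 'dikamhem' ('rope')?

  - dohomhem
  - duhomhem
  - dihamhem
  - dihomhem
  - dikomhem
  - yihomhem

feleka ~ feleho — Demekish k corresponds to Taraki h between vowels (before a back vowel).
tisomwam ~ tisomwom — Demekish a corresponds to Taraki o after a consonant, before a nasal.
Applying these to Demekish 'dikamhem':
  dikamhem → dihamhem   (k→h between vowels (before a back vowel))
  dihamhem → dihomhem   (a→o after a consonant, before a nasal)
So the Taraki cognate is 'dihomhem'.

dihomhem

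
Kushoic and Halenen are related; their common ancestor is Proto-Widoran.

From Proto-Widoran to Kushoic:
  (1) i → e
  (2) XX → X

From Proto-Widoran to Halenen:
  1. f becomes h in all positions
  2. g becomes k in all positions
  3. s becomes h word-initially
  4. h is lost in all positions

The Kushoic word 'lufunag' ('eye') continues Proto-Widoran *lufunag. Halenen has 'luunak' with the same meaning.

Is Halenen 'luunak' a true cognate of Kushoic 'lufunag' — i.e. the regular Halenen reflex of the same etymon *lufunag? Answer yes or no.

Derive the expected Halenen reflex of *lufunag:
Halenen: *lufunag > luhunag > luhunak > luunak  (by unconditioned shift, unconditioned shift, h-loss)
Halenen 'luunak' matches the regular reflex exactly, so the pair is cognate.

yes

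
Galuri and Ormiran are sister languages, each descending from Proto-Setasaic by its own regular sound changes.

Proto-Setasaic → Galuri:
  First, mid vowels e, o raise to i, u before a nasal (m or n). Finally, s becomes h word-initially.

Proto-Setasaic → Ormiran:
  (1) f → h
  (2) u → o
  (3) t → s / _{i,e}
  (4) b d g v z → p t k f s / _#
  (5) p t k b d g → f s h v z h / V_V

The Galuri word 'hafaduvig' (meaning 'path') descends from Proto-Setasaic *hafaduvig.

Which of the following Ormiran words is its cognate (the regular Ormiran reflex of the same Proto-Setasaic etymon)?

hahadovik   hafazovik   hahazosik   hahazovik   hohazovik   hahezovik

hahazovik

Ormiran: *hafaduvig
  hafaduvig → hahaduvig   [unconditioned shift]
  hahaduvig → hahadovig   [vowel merger]
  hahadovig (rule 3 does not apply)
  hahadovig → hahadovik   [final devoicing]
  hahadovik → hahazovik   [intervocalic lenition]
  giving Ormiran hahazovik.
Only 'hahazovik' matches the regular Ormiran development of *hafaduvig.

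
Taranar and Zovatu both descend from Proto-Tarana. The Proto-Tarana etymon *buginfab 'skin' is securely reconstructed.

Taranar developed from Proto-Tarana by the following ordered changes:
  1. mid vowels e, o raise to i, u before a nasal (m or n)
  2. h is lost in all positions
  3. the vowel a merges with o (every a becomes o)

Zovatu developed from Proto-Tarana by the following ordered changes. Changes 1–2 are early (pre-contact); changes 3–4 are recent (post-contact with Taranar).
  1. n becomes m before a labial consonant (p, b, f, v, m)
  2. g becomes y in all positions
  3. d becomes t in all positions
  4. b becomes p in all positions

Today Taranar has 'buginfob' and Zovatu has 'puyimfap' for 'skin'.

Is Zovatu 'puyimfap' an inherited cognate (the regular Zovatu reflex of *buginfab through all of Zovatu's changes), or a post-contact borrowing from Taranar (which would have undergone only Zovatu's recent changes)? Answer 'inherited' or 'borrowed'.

If inherited, *buginfab would pass through all of Zovatu's changes:
Zovatu: *buginfab
  buginfab → bugimfab   [nasal place assimilation]
  bugimfab → buyimfab   [unconditioned shift]
  buyimfab (rule 3 does not apply)
  buyimfab → puyimfap   [unconditioned shift]
  giving Zovatu puyimfap.
If borrowed from Taranar 'buginfob' after the early changes, it would undergo only the recent ones:
  rule 3 (unconditioned shift): no change (buginfob)
  rule 4 (unconditioned shift): buginfob → puginfop
  ⇒ as a loan: puginfop
Zovatu 'puyimfap' matches the inherited outcome exactly, so it is an inherited cognate, not a loan.

inherited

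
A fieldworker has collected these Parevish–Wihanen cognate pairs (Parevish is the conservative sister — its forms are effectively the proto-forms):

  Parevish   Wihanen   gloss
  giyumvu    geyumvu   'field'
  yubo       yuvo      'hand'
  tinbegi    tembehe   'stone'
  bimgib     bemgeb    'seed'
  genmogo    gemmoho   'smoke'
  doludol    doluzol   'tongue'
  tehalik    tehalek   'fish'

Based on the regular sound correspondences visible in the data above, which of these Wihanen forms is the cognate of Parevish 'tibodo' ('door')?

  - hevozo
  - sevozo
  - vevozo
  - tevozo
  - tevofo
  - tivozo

bimgib ~ bemgeb — Parevish i corresponds to Wihanen e after a consonant, before a labial obstruent.
yubo ~ yuvo — Parevish b corresponds to Wihanen v between vowels (before a back vowel).
doludol ~ doluzol — Parevish d corresponds to Wihanen z between vowels (before a back vowel).
Applying these to Parevish 'tibodo':
  tibodo → tebodo   (i→e after a consonant, before a labial obstruent)
  tebodo → tevodo   (b→v between vowels (before a back vowel))
  tevodo → tevozo   (d→z between vowels (before a back vowel))
So the Wihanen cognate is 'tevozo'.

tevozo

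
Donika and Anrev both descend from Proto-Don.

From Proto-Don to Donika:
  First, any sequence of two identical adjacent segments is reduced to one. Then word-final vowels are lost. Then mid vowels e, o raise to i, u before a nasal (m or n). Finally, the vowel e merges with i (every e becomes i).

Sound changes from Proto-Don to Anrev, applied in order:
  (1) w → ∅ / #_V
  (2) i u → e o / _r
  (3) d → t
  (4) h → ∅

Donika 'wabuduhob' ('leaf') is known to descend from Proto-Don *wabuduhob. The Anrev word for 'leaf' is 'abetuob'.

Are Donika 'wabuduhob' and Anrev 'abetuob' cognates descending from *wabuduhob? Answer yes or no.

no

Derive the expected Anrev reflex of *wabuduhob:
Anrev: *wabuduhob > abuduhob > abutuhob > abutuob  (by glide loss, unconditioned shift, h-loss)
The regular Anrev reflex would be 'abutuob', but the attested form is 'abetuob'. The correspondence is irregular, so they are not cognates (the Anrev form has a different source).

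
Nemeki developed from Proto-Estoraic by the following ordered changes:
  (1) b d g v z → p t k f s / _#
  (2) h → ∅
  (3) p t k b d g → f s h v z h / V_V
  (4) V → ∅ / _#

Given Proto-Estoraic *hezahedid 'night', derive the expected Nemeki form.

Nemeki: *hezahedid > hezahedit > ezaedit > ezaezit  (by final devoicing, h-loss, intervocalic lenition)

ezaezit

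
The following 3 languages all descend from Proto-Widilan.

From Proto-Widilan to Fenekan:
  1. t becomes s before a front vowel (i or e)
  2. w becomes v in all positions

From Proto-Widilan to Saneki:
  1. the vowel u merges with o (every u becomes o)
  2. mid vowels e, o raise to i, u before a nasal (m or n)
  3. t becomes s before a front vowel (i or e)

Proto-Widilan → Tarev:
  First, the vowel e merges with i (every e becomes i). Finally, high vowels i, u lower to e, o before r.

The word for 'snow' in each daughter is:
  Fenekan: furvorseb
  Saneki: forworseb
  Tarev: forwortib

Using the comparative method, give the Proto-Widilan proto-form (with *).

Position 8: Fenekan has e, Saneki has e, Tarev has i. Fenekan preserves e here (none of its changes turn any other segment into e), so the proto-segment is *e.
Position 4: Fenekan has v, Saneki has w, Tarev has w. Saneki preserves w here (none of its changes turn any other segment into w), so the proto-segment is *w.
Position 2: Fenekan has u, Saneki has o, Tarev has o. Fenekan preserves u here (none of its changes turn any other segment into u), so the proto-segment is *u.
Verify the candidate proto-form against each daughter:
Fenekan: start from *furworteb.
  rule 1 (palatalisation): furworteb → furworseb
  rule 2 (unconditioned shift): furworseb → furvorseb
  ⇒ Fenekan furvorseb
Saneki: start from *furworteb.
  rule 1 (vowel merger): furworteb → forworteb
  rule 2: no change — forworteb
  rule 3 (palatalisation): forworteb → forworseb
  ⇒ Saneki forworseb
Tarev: start from *furworteb.
  rule 1 (vowel merger): furworteb → furwortib
  rule 2 (pre-rhotic lowering): furwortib → forwortib
  ⇒ Tarev forwortib
No other proto-form is consistent with every reflex, so the reconstruction is *furworteb.

*furworteb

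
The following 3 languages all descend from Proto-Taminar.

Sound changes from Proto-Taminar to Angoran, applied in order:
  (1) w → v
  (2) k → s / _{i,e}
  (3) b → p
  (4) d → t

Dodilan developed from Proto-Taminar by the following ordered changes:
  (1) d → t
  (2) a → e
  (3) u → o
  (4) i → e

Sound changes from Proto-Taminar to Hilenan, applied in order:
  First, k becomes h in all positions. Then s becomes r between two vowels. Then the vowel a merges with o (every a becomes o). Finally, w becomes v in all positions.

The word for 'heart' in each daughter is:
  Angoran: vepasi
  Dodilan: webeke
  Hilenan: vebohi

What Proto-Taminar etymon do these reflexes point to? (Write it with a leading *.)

Position 4: Angoran has a, Dodilan has e, Hilenan has o. Angoran preserves a here (none of its changes turn any other segment into a), so the proto-segment is *a.
Position 3: Angoran has p, Dodilan has b, Hilenan has b. Dodilan preserves b here (none of its changes turn any other segment into b), so the proto-segment is *b.
Verify the candidate proto-form against each daughter:
Angoran: start from *webaki.
  rule 1 (unconditioned shift): webaki → vebaki
  rule 2 (palatalisation): vebaki → vebasi
  rule 3 (unconditioned shift): vebasi → vepasi
  rule 4: no change — vepasi
  ⇒ Angoran vepasi
Dodilan: *webaki > webeki > webeke  (by vowel merger, vowel merger)
Hilenan: *webaki > webahi > webohi > vebohi  (by unconditioned shift, vowel merger, unconditioned shift)
*webaki is the unique common source.

*webaki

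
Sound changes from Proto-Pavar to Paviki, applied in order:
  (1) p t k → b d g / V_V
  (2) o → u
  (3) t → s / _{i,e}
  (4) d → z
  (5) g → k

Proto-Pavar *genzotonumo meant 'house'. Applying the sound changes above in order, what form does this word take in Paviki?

Paviki: *genzotonumo
  genzotonumo → genzodonumo   [intervocalic voicing]
  genzodonumo → genzudunumu   [vowel merger]
  genzudunumu (rule 3 does not apply)
  genzudunumu → genzuzunumu   [unconditioned shift]
  genzuzunumu → kenzuzunumu   [unconditioned shift]
  giving Paviki kenzuzunumu.

kenzuzunumu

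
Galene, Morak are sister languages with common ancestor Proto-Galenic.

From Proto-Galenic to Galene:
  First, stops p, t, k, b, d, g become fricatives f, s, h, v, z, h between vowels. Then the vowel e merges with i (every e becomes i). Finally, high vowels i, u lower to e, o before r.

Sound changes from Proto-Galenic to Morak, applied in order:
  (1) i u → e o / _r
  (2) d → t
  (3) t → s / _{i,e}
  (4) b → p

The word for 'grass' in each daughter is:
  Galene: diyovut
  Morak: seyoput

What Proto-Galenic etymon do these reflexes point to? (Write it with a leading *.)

Position 1: Galene has d, Morak has s. Galene preserves d here (none of its changes turn any other segment into d), so the proto-segment is *d.
Position 5: Galene has v, Morak has p. Taking the neighbouring segments as reconstructed: Galene v could go back to *b or *v; Morak p could go back to *p or *b — the one source consistent with every daughter is *b.
This points to *deyobut. Verify forward in each daughter:
Galene: *deyobut > deyovut > diyovut  (by intervocalic lenition, vowel merger)
Morak: *deyobut
  deyobut (rule 1 does not apply)
  deyobut → teyobut   [unconditioned shift]
  teyobut → seyobut   [palatalisation]
  seyobut → seyoput   [unconditioned shift]
  giving Morak seyoput.
Only *deyobut yields all of Galene diyovut, Morak seyoput.

*deyobut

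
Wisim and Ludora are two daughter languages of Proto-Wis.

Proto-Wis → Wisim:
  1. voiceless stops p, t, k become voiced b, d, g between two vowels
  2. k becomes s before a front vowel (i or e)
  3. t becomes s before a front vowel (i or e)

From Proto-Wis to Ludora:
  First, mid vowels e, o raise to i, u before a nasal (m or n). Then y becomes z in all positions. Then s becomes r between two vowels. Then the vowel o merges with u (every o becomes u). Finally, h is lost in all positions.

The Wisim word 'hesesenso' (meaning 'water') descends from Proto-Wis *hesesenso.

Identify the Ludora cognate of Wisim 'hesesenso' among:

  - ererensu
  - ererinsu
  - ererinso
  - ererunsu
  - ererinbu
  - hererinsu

ererinsu

Ludora: *hesesenso
  hesesenso → hesesinso   [pre-nasal raising]
  hesesinso (rule 2 does not apply)
  hesesinso → hererinso   [rhotacism]
  hererinso → hererinsu   [vowel merger]
  hererinsu → ererinsu   [h-loss]
  giving Ludora ererinsu.
The other candidates each miss or misapply at least one Ludora change.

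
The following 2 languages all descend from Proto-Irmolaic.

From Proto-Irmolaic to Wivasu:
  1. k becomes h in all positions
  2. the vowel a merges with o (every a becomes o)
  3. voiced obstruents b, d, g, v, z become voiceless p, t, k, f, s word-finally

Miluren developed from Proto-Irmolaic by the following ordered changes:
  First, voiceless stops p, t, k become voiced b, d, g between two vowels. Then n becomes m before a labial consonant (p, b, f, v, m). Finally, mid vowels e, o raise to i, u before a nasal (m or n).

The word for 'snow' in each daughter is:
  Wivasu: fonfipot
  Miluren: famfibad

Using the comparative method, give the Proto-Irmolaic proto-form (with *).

Position 7: Wivasu has o, Miluren has a. Miluren preserves a here (none of its changes turn any other segment into a), so the proto-segment is *a.
Position 8: Wivasu has t, Miluren has d. Taking the neighbouring segments as reconstructed: Wivasu t could go back to *t or *d; Miluren d can only go back to *d — the one source consistent with every daughter is *d.
Position 2: Wivasu has o, Miluren has a. Miluren preserves a here (none of its changes turn any other segment into a), so the proto-segment is *a.
Verify the candidate proto-form against each daughter:
Wivasu: start from *fanfipad.
  rule 1: no change — fanfipad
  rule 2 (vowel merger): fanfipad → fonfipod
  rule 3 (final devoicing): fonfipod → fonfipot
  ⇒ Wivasu fonfipot
Miluren: *fanfipad
  fanfipad → fanfibad   [intervocalic voicing]
  fanfibad → famfibad   [nasal place assimilation]
  famfibad (rule 3 does not apply)
  giving Miluren famfibad.
Only *fanfipad yields all of Wivasu fonfipot, Miluren famfibad.

*fanfipad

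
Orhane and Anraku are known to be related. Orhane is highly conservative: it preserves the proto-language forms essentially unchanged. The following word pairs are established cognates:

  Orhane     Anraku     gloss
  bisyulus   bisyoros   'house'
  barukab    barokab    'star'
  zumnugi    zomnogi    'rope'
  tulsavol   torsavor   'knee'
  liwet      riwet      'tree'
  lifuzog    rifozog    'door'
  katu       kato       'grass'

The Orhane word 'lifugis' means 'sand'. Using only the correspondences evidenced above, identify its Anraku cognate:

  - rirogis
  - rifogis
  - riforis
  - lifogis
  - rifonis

rifogis

liwet ~ riwet, lifuzog ~ rifozog — Orhane l corresponds to Anraku r word-initially before a front vowel.
bisyulus ~ bisyoros, barukab ~ barokab — Orhane u corresponds to Anraku o after a consonant, before a consonant other than r, m, n, p, b, f, v.
Applying these to Orhane 'lifugis':
  lifugis → rifugis   (l→r word-initially before a front vowel)
  rifugis → rifogis   (u→o after a consonant, before a consonant other than r, m, n, p, b, f, v)
So the Anraku cognate is 'rifogis'.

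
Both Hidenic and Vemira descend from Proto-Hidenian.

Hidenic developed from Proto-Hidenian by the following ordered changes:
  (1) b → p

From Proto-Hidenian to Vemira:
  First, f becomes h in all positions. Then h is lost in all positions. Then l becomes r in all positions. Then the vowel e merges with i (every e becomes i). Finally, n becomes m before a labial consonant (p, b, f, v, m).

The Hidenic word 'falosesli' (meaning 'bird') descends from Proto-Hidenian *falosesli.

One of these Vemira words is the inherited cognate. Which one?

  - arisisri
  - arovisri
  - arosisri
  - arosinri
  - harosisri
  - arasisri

arosisri

Vemira: *falosesli
  falosesli → halosesli   [unconditioned shift]
  halosesli → alosesli   [h-loss]
  alosesli → arosesri   [unconditioned shift]
  arosesri → arosisri   [vowel merger]
  arosisri (rule 5 does not apply)
  giving Vemira arosisri.
The other candidates each miss or misapply at least one Vemira change.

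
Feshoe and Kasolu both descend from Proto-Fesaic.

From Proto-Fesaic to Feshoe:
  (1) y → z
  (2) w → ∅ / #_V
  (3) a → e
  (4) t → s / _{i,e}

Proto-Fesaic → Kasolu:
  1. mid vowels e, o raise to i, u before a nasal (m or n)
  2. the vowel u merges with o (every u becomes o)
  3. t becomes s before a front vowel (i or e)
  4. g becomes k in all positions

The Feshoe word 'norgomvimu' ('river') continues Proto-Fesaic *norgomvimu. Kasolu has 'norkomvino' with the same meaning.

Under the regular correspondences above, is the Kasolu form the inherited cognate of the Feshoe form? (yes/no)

Derive the expected Kasolu reflex of *norgomvimu:
Kasolu: *norgomvimu
  norgomvimu → norgumvimu   [pre-nasal raising]
  norgumvimu → norgomvimo   [vowel merger]
  norgomvimo (rule 3 does not apply)
  norgomvimo → norkomvimo   [unconditioned shift]
  giving Kasolu norkomvimo.
The regular Kasolu reflex would be 'norkomvimo', but the attested form is 'norkomvino'. The correspondence is irregular, so they are not cognates (the Kasolu form has a different source).

no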